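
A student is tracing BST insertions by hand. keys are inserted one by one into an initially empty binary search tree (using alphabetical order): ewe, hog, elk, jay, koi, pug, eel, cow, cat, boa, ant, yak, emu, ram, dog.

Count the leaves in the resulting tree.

4

ewe: root
hog: right child of ewe (depth 1)
elk: left child of ewe (depth 1)
jay: right child of hog (depth 2)
koi: right child of jay (depth 3)
pug: right child of koi (depth 4)
eel: left child of elk (depth 2)
cow: left child of eel (depth 3)
cat: left child of cow (depth 4)
boa: left child of cat (depth 5)
ant: left child of boa (depth 6)
yak: right child of pug (depth 5)
emu: right child of elk (depth 2)
ram: left child of yak (depth 6)
dog: right child of cow (depth 4)

Leaves: ant, dog, emu, ram — 4 in total.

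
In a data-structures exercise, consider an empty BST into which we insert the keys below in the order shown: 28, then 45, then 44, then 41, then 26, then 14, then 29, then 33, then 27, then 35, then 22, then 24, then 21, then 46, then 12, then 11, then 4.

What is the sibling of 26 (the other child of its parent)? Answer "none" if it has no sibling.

45

28: root
45: right child of 28 (depth 1)
44: left child of 45 (depth 2)
41: left child of 44 (depth 3)
26: left child of 28 (depth 1)
14: left child of 26 (depth 2)
29: left child of 41 (depth 4)
33: right child of 29 (depth 5)
27: right child of 26 (depth 2)
35: right child of 33 (depth 6)
22: right child of 14 (depth 3)
24: right child of 22 (depth 4)
21: left child of 22 (depth 4)
46: right child of 45 (depth 2)
12: left child of 14 (depth 3)
11: left child of 12 (depth 4)
4: left child of 11 (depth 5)

26's parent is 28; the other child of 28 is 45.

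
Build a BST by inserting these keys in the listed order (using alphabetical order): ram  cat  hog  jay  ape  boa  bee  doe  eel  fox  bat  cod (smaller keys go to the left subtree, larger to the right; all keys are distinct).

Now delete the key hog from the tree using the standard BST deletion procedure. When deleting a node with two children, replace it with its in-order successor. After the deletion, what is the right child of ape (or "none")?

boa

ram: root
cat: left child of ram (depth 1)
hog: right child of cat (depth 2)
jay: right child of hog (depth 3)
ape: left child of cat (depth 2)
boa: right child of ape (depth 3)
bee: left child of boa (depth 4)
doe: left child of hog (depth 3)
eel: right child of doe (depth 4)
fox: right child of eel (depth 5)
bat: left child of bee (depth 5)
cod: left child of doe (depth 4)

Delete hog (two children — replace with in-order successor).
After deletion, ape's right child: boa.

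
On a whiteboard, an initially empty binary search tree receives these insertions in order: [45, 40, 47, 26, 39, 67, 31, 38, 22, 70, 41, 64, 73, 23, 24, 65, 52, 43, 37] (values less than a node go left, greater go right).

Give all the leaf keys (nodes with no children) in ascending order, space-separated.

Insert 45: tree is empty, so 45 becomes the root.
Insert 40: 40 < 45 → go left. Place as left child of 45.
Insert 47: 47 > 45 → go right. Place as right child of 45.
Insert 26: 26 < 45 → go left; 26 < 40 → go left. Place as left child of 40.
Insert 39: 39 < 45 → go left; 39 < 40 → go left; 39 > 26 → go right. Place as right child of 26.
Insert 67: 67 > 45 → go right; 67 > 47 → go right. Place as right child of 47.
Insert 31: 31 < 45 → go left; 31 < 40 → go left; 31 > 26 → go right; 31 < 39 → go left. Place as left child of 39.
Insert 38: 38 < 45 → go left; 38 < 40 → go left; 38 > 26 → go right; 38 < 39 → go left; 38 > 31 → go right. Place as right child of 31.
Insert 22: 22 < 45 → go left; 22 < 40 → go left; 22 < 26 → go left. Place as left child of 26.
Insert 70: 70 > 45 → go right; 70 > 47 → go right; 70 > 67 → go right. Place as right child of 67.
Insert 41: 41 < 45 → go left; 41 > 40 → go right. Place as right child of 40.
Insert 64: 64 > 45 → go right; 64 > 47 → go right; 64 < 67 → go left. Place as left child of 67.
Insert 73: 73 > 45 → go right; 73 > 47 → go right; 73 > 67 → go right; 73 > 70 → go right. Place as right child of 70.
Insert 23: 23 < 45 → go left; 23 < 40 → go left; 23 < 26 → go left; 23 > 22 → go right. Place as right child of 22.
Insert 24: 24 < 45 → go left; 24 < 40 → go left; 24 < 26 → go left; 24 > 22 → go right; 24 > 23 → go right. Place as right child of 23.
Insert 65: 65 > 45 → go right; 65 > 47 → go right; 65 < 67 → go left; 65 > 64 → go right. Place as right child of 64.
Insert 52: 52 > 45 → go right; 52 > 47 → go right; 52 < 67 → go left; 52 < 64 → go left. Place as left child of 64.
Insert 43: 43 < 45 → go left; 43 > 40 → go right; 43 > 41 → go right. Place as right child of 41.
Insert 37: 37 < 45 → go left; 37 < 40 → go left; 37 > 26 → go right; 37 < 39 → go left; 37 > 31 → go right; 37 < 38 → go left. Place as left child of 38.

24 37 43 52 65 73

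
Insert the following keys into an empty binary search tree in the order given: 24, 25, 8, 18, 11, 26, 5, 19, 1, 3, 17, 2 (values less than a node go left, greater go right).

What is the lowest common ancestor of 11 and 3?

Insert 24: tree is empty, so 24 becomes the root.
Insert 25: 25 > 24 → go right. Place as right child of 24.
Insert 8: 8 < 24 → go left. Place as left child of 24.
Insert 18: 18 < 24 → go left; 18 > 8 → go right. Place as right child of 8.
Insert 11: 11 < 24 → go left; 11 > 8 → go right; 11 < 18 → go left. Place as left child of 18.
Insert 26: 26 > 24 → go right; 26 > 25 → go right. Place as right child of 25.
Insert 5: 5 < 24 → go left; 5 < 8 → go left. Place as left child of 8.
Insert 19: 19 < 24 → go left; 19 > 8 → go right; 19 > 18 → go right. Place as right child of 18.
Insert 1: 1 < 24 → go left; 1 < 8 → go left; 1 < 5 → go left. Place as left child of 5.
Insert 3: 3 < 24 → go left; 3 < 8 → go left; 3 < 5 → go left; 3 > 1 → go right. Place as right child of 1.
Insert 17: 17 < 24 → go left; 17 > 8 → go right; 17 < 18 → go left; 17 > 11 → go right. Place as right child of 11.
Insert 2: 2 < 24 → go left; 2 < 8 → go left; 2 < 5 → go left; 2 > 1 → go right; 2 < 3 → go left. Place as left child of 3.

Path to 11: 24 → 8 → 18 → 11
Path to 3: 24 → 8 → 5 → 1 → 3
The paths share a prefix ending at 8, then split left and right.

8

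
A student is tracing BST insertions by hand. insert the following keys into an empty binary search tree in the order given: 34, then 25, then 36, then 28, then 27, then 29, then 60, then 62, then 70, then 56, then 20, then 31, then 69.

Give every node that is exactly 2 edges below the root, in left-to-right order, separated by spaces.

Insert 34: tree is empty, so 34 becomes the root.
Insert 25: 25 < 34 → go left. Place as left child of 34.
Insert 36: 36 > 34 → go right. Place as right child of 34.
Insert 28: 28 < 34 → go left; 28 > 25 → go right. Place as right child of 25.
Insert 27: 27 < 34 → go left; 27 > 25 → go right; 27 < 28 → go left. Place as left child of 28.
Insert 29: 29 < 34 → go left; 29 > 25 → go right; 29 > 28 → go right. Place as right child of 28.
Insert 60: 60 > 34 → go right; 60 > 36 → go right. Place as right child of 36.
Insert 62: 62 > 34 → go right; 62 > 36 → go right; 62 > 60 → go right. Place as right child of 60.
Insert 70: 70 > 34 → go right; 70 > 36 → go right; 70 > 60 → go right; 70 > 62 → go right. Place as right child of 62.
Insert 56: 56 > 34 → go right; 56 > 36 → go right; 56 < 60 → go left. Place as left child of 60.
Insert 20: 20 < 34 → go left; 20 < 25 → go left. Place as left child of 25.
Insert 31: 31 < 34 → go left; 31 > 25 → go right; 31 > 28 → go right; 31 > 29 → go right. Place as right child of 29.
Insert 69: 69 > 34 → go right; 69 > 36 → go right; 69 > 60 → go right; 69 > 62 → go right; 69 < 70 → go left. Place as left child of 70.

20 28 60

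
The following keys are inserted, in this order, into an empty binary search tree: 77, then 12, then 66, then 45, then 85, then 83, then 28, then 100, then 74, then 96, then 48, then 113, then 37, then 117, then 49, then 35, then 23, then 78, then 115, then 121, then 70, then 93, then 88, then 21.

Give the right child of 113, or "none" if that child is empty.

117

77: root
12: left child of 77 (depth 1)
66: right child of 12 (depth 2)
45: left child of 66 (depth 3)
85: right child of 77 (depth 1)
83: left child of 85 (depth 2)
28: left child of 45 (depth 4)
100: right child of 85 (depth 2)
74: right child of 66 (depth 3)
96: left child of 100 (depth 3)
48: right child of 45 (depth 4)
113: right child of 100 (depth 3)
37: right child of 28 (depth 5)
117: right child of 113 (depth 4)
49: right child of 48 (depth 5)
35: left child of 37 (depth 6)
23: left child of 28 (depth 5)
78: left child of 83 (depth 3)
115: left child of 117 (depth 5)
121: right child of 117 (depth 5)
70: left child of 74 (depth 4)
93: left child of 96 (depth 4)
88: left child of 93 (depth 5)
21: left child of 23 (depth 6)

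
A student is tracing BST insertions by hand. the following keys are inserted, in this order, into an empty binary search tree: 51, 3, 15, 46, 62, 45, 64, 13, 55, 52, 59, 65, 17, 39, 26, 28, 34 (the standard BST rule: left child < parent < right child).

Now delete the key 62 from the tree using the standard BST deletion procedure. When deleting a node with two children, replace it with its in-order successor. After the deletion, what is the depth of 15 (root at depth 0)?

51: root
3: left child of 51 (depth 1)
15: right child of 3 (depth 2)
46: right child of 15 (depth 3)
62: right child of 51 (depth 1)
45: left child of 46 (depth 4)
64: right child of 62 (depth 2)
13: left child of 15 (depth 3)
55: left child of 62 (depth 2)
52: left child of 55 (depth 3)
59: right child of 55 (depth 3)
65: right child of 64 (depth 3)
17: left child of 45 (depth 5)
39: right child of 17 (depth 6)
26: left child of 39 (depth 7)
28: right child of 26 (depth 8)
34: right child of 28 (depth 9)

Delete 62 (two children — replace with in-order successor).
After deletion, path to 15: 51 → 3 → 15.

2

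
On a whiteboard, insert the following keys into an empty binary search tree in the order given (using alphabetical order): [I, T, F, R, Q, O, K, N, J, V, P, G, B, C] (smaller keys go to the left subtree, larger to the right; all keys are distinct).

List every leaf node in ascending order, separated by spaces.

Resulting structure (node: left, right):
  I: L=F, R=T
  T: L=R, R=V
  F: L=B, R=G
  R: L=Q, R=–
  Q: L=O, R=–
  O: L=K, R=P
  K: L=J, R=N
  N: L=–, R=–
  J: L=–, R=–
  V: L=–, R=–
  P: L=–, R=–
  G: L=–, R=–
  B: L=–, R=C
  C: L=–, R=–

C G J N P V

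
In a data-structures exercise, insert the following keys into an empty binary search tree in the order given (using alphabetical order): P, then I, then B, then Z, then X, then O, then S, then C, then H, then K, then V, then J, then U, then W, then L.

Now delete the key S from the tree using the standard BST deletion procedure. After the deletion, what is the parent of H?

P: root
I: left child of P (depth 1)
B: left child of I (depth 2)
Z: right child of P (depth 1)
X: left child of Z (depth 2)
O: right child of I (depth 2)
S: left child of X (depth 3)
C: right child of B (depth 3)
H: right child of C (depth 4)
K: left child of O (depth 3)
V: right child of S (depth 4)
J: left child of K (depth 4)
U: left child of V (depth 5)
W: right child of V (depth 5)
L: right child of K (depth 4)

Delete S (at most one child — splice it out).
After deletion, H's parent is C.

C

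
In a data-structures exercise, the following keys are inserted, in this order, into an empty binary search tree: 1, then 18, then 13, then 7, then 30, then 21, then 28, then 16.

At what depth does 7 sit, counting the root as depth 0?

3

1: root
18: right child of 1 (depth 1)
13: left child of 18 (depth 2)
7: left child of 13 (depth 3)
30: right child of 18 (depth 2)
21: left child of 30 (depth 3)
28: right child of 21 (depth 4)
16: right child of 13 (depth 3)

Path to 7: 1 → 18 → 13 → 7, which is 3 edges.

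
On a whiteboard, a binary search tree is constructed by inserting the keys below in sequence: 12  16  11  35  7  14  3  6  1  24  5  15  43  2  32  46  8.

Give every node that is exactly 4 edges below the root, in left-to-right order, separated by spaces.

1 6 32 46

12: root
16: right child of 12 (depth 1)
11: left child of 12 (depth 1)
35: right child of 16 (depth 2)
7: left child of 11 (depth 2)
14: left child of 16 (depth 2)
3: left child of 7 (depth 3)
6: right child of 3 (depth 4)
1: left child of 3 (depth 4)
24: left child of 35 (depth 3)
5: left child of 6 (depth 5)
15: right child of 14 (depth 3)
43: right child of 35 (depth 3)
2: right child of 1 (depth 5)
32: right child of 24 (depth 4)
46: right child of 43 (depth 4)
8: right child of 7 (depth 3)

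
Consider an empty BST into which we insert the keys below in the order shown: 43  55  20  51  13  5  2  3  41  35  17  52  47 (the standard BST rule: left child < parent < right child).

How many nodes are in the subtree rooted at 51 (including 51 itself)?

3

Insert 43: tree is empty, so 43 becomes the root.
Insert 55: 55 > 43 → go right. Place as right child of 43.
Insert 20: 20 < 43 → go left. Place as left child of 43.
Insert 51: 51 > 43 → go right; 51 < 55 → go left. Place as left child of 55.
Insert 13: 13 < 43 → go left; 13 < 20 → go left. Place as left child of 20.
Insert 5: 5 < 43 → go left; 5 < 20 → go left; 5 < 13 → go left. Place as left child of 13.
Insert 2: 2 < 43 → go left; 2 < 20 → go left; 2 < 13 → go left; 2 < 5 → go left. Place as left child of 5.
Insert 3: 3 < 43 → go left; 3 < 20 → go left; 3 < 13 → go left; 3 < 5 → go left; 3 > 2 → go right. Place as right child of 2.
Insert 41: 41 < 43 → go left; 41 > 20 → go right. Place as right child of 20.
Insert 35: 35 < 43 → go left; 35 > 20 → go right; 35 < 41 → go left. Place as left child of 41.
Insert 17: 17 < 43 → go left; 17 < 20 → go left; 17 > 13 → go right. Place as right child of 13.
Insert 52: 52 > 43 → go right; 52 < 55 → go left; 52 > 51 → go right. Place as right child of 51.
Insert 47: 47 > 43 → go right; 47 < 55 → go left; 47 < 51 → go left. Place as left child of 51.

Subtree rooted at 51 contains: 51, 47, 52 — 3 nodes.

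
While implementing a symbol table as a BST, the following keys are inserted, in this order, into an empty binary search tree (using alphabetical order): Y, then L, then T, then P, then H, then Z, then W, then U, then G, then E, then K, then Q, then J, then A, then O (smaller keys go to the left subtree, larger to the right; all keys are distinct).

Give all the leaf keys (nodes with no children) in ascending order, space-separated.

A J O Q U Z

Y: root
L: left child of Y (depth 1)
T: right child of L (depth 2)
P: left child of T (depth 3)
H: left child of L (depth 2)
Z: right child of Y (depth 1)
W: right child of T (depth 3)
U: left child of W (depth 4)
G: left child of H (depth 3)
E: left child of G (depth 4)
K: right child of H (depth 3)
Q: right child of P (depth 4)
J: left child of K (depth 4)
A: left child of E (depth 5)
O: left child of P (depth 4)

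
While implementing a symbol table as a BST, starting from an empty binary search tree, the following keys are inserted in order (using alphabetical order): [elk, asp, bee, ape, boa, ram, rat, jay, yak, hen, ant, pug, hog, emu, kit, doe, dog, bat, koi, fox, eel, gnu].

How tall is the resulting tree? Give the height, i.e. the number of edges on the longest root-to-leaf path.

6

Resulting structure (node: left, right):
  elk: L=asp, R=ram
  asp: L=ape, R=bee
  bee: L=bat, R=boa
  ape: L=ant, R=–
  boa: L=–, R=doe
  ram: L=jay, R=rat
  rat: L=–, R=yak
  jay: L=hen, R=pug
  yak: L=–, R=–
  hen: L=emu, R=hog
  ant: L=–, R=–
  pug: L=kit, R=–
  hog: L=–, R=–
  emu: L=–, R=fox
  kit: L=–, R=koi
  doe: L=–, R=dog
  dog: L=–, R=eel
  bat: L=–, R=–
  koi: L=–, R=–
  fox: L=–, R=gnu
  eel: L=–, R=–
  gnu: L=–, R=–

The deepest node is eel at depth 6.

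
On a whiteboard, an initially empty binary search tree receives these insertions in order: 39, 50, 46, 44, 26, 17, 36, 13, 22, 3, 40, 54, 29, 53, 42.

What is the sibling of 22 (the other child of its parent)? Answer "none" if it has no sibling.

13

39: root
50: right child of 39 (depth 1)
46: left child of 50 (depth 2)
44: left child of 46 (depth 3)
26: left child of 39 (depth 1)
17: left child of 26 (depth 2)
36: right child of 26 (depth 2)
13: left child of 17 (depth 3)
22: right child of 17 (depth 3)
3: left child of 13 (depth 4)
40: left child of 44 (depth 4)
54: right child of 50 (depth 2)
29: left child of 36 (depth 3)
53: left child of 54 (depth 3)
42: right child of 40 (depth 5)

22's parent is 17; the other child of 17 is 13.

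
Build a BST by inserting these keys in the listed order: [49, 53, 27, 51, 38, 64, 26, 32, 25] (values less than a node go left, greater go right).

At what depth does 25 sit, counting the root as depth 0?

3

49: root
53: right child of 49 (depth 1)
27: left child of 49 (depth 1)
51: left child of 53 (depth 2)
38: right child of 27 (depth 2)
64: right child of 53 (depth 2)
26: left child of 27 (depth 2)
32: left child of 38 (depth 3)
25: left child of 26 (depth 3)

Path to 25: 49 → 27 → 26 → 25, which is 3 edges.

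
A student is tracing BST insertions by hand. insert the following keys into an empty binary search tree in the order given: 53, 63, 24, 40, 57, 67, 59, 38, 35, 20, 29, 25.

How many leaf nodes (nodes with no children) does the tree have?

4

53: root
63: right child of 53 (depth 1)
24: left child of 53 (depth 1)
40: right child of 24 (depth 2)
57: left child of 63 (depth 2)
67: right child of 63 (depth 2)
59: right child of 57 (depth 3)
38: left child of 40 (depth 3)
35: left child of 38 (depth 4)
20: left child of 24 (depth 2)
29: left child of 35 (depth 5)
25: left child of 29 (depth 6)

Leaves: 20, 25, 59, 67 — 4 in total.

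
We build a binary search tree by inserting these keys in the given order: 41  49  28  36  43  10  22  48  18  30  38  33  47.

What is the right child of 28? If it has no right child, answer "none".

Insert 41: tree is empty, so 41 becomes the root.
Insert 49: 49 > 41 → go right. Place as right child of 41.
Insert 28: 28 < 41 → go left. Place as left child of 41.
Insert 36: 36 < 41 → go left; 36 > 28 → go right. Place as right child of 28.
Insert 43: 43 > 41 → go right; 43 < 49 → go left. Place as left child of 49.
Insert 10: 10 < 41 → go left; 10 < 28 → go left. Place as left child of 28.
Insert 22: 22 < 41 → go left; 22 < 28 → go left; 22 > 10 → go right. Place as right child of 10.
Insert 48: 48 > 41 → go right; 48 < 49 → go left; 48 > 43 → go right. Place as right child of 43.
Insert 18: 18 < 41 → go left; 18 < 28 → go left; 18 > 10 → go right; 18 < 22 → go left. Place as left child of 22.
Insert 30: 30 < 41 → go left; 30 > 28 → go right; 30 < 36 → go left. Place as left child of 36.
Insert 38: 38 < 41 → go left; 38 > 28 → go right; 38 > 36 → go right. Place as right child of 36.
Insert 33: 33 < 41 → go left; 33 > 28 → go right; 33 < 36 → go left; 33 > 30 → go right. Place as right child of 30.
Insert 47: 47 > 41 → go right; 47 < 49 → go left; 47 > 43 → go right; 47 < 48 → go left. Place as left child of 48.

36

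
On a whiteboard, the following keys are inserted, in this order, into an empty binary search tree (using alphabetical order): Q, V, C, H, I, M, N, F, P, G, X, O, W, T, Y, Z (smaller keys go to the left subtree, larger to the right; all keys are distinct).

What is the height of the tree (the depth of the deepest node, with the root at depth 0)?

Resulting structure (node: left, right):
  Q: L=C, R=V
  V: L=T, R=X
  C: L=–, R=H
  H: L=F, R=I
  I: L=–, R=M
  M: L=–, R=N
  N: L=–, R=P
  F: L=–, R=G
  P: L=O, R=–
  G: L=–, R=–
  X: L=W, R=Y
  O: L=–, R=–
  W: L=–, R=–
  T: L=–, R=–
  Y: L=–, R=Z
  Z: L=–, R=–

The deepest node is O at depth 7.

7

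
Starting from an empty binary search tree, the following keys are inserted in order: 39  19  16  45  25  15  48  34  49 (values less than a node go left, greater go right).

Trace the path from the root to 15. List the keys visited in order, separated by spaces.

39 19 16 15

39: root
19: left child of 39 (depth 1)
16: left child of 19 (depth 2)
45: right child of 39 (depth 1)
25: right child of 19 (depth 2)
15: left child of 16 (depth 3)
48: right child of 45 (depth 2)
34: right child of 25 (depth 3)
49: right child of 48 (depth 3)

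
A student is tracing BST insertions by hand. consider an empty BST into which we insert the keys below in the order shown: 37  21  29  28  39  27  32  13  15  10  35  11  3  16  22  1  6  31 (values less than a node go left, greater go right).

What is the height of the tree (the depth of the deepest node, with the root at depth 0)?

5

Insert 37: tree is empty, so 37 becomes the root.
Insert 21: 21 < 37 → go left. Place as left child of 37.
Insert 29: 29 < 37 → go left; 29 > 21 → go right. Place as right child of 21.
Insert 28: 28 < 37 → go left; 28 > 21 → go right; 28 < 29 → go left. Place as left child of 29.
Insert 39: 39 > 37 → go right. Place as right child of 37.
Insert 27: 27 < 37 → go left; 27 > 21 → go right; 27 < 29 → go left; 27 < 28 → go left. Place as left child of 28.
Insert 32: 32 < 37 → go left; 32 > 21 → go right; 32 > 29 → go right. Place as right child of 29.
Insert 13: 13 < 37 → go left; 13 < 21 → go left. Place as left child of 21.
Insert 15: 15 < 37 → go left; 15 < 21 → go left; 15 > 13 → go right. Place as right child of 13.
Insert 10: 10 < 37 → go left; 10 < 21 → go left; 10 < 13 → go left. Place as left child of 13.
Insert 35: 35 < 37 → go left; 35 > 21 → go right; 35 > 29 → go right; 35 > 32 → go right. Place as right child of 32.
Insert 11: 11 < 37 → go left; 11 < 21 → go left; 11 < 13 → go left; 11 > 10 → go right. Place as right child of 10.
Insert 3: 3 < 37 → go left; 3 < 21 → go left; 3 < 13 → go left; 3 < 10 → go left. Place as left child of 10.
Insert 16: 16 < 37 → go left; 16 < 21 → go left; 16 > 13 → go right; 16 > 15 → go right. Place as right child of 15.
Insert 22: 22 < 37 → go left; 22 > 21 → go right; 22 < 29 → go left; 22 < 28 → go left; 22 < 27 → go left. Place as left child of 27.
Insert 1: 1 < 37 → go left; 1 < 21 → go left; 1 < 13 → go left; 1 < 10 → go left; 1 < 3 → go left. Place as left child of 3.
Insert 6: 6 < 37 → go left; 6 < 21 → go left; 6 < 13 → go left; 6 < 10 → go left; 6 > 3 → go right. Place as right child of 3.
Insert 31: 31 < 37 → go left; 31 > 21 → go right; 31 > 29 → go right; 31 < 32 → go left. Place as left child of 32.

The deepest node is 22 at depth 5.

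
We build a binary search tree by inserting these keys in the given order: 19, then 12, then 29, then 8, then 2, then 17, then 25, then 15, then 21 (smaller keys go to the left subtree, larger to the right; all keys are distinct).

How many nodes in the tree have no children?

Resulting structure (node: left, right):
  19: L=12, R=29
  12: L=8, R=17
  29: L=25, R=–
  8: L=2, R=–
  2: L=–, R=–
  17: L=15, R=–
  25: L=21, R=–
  15: L=–, R=–
  21: L=–, R=–

Leaves: 2, 15, 21 — 3 in total.

3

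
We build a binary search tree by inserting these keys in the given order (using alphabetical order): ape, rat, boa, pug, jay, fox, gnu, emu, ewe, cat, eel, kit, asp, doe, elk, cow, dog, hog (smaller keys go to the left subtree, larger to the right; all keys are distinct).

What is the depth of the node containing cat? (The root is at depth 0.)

Insert ape: tree is empty, so ape becomes the root.
Insert rat: rat > ape → go right. Place as right child of ape.
Insert boa: boa > ape → go right; boa < rat → go left. Place as left child of rat.
Insert pug: pug > ape → go right; pug < rat → go left; pug > boa → go right. Place as right child of boa.
Insert jay: jay > ape → go right; jay < rat → go left; jay > boa → go right; jay < pug → go left. Place as left child of pug.
Insert fox: fox > ape → go right; fox < rat → go left; fox > boa → go right; fox < pug → go left; fox < jay → go left. Place as left child of jay.
Insert gnu: gnu > ape → go right; gnu < rat → go left; gnu > boa → go right; gnu < pug → go left; gnu < jay → go left; gnu > fox → go right. Place as right child of fox.
Insert emu: emu > ape → go right; emu < rat → go left; emu > boa → go right; emu < pug → go left; emu < jay → go left; emu < fox → go left. Place as left child of fox.
Insert ewe: ewe > ape → go right; ewe < rat → go left; ewe > boa → go right; ewe < pug → go left; ewe < jay → go left; ewe < fox → go left; ewe > emu → go right. Place as right child of emu.
Insert cat: cat > ape → go right; cat < rat → go left; cat > boa → go right; cat < pug → go left; cat < jay → go left; cat < fox → go left; cat < emu → go left. Place as left child of emu.
Insert eel: eel > ape → go right; eel < rat → go left; eel > boa → go right; eel < pug → go left; eel < jay → go left; eel < fox → go left; eel < emu → go left; eel > cat → go right. Place as right child of cat.
Insert kit: kit > ape → go right; kit < rat → go left; kit > boa → go right; kit < pug → go left; kit > jay → go right. Place as right child of jay.
Insert asp: asp > ape → go right; asp < rat → go left; asp < boa → go left. Place as left child of boa.
Insert doe: doe > ape → go right; doe < rat → go left; doe > boa → go right; doe < pug → go left; doe < jay → go left; doe < fox → go left; doe < emu → go left; doe > cat → go right; doe < eel → go left. Place as left child of eel.
Insert elk: elk > ape → go right; elk < rat → go left; elk > boa → go right; elk < pug → go left; elk < jay → go left; elk < fox → go left; elk < emu → go left; elk > cat → go right; elk > eel → go right. Place as right child of eel.
Insert cow: cow > ape → go right; cow < rat → go left; cow > boa → go right; cow < pug → go left; cow < jay → go left; cow < fox → go left; cow < emu → go left; cow > cat → go right; cow < eel → go left; cow < doe → go left. Place as left child of doe.
Insert dog: dog > ape → go right; dog < rat → go left; dog > boa → go right; dog < pug → go left; dog < jay → go left; dog < fox → go left; dog < emu → go left; dog > cat → go right; dog < eel → go left; dog > doe → go right. Place as right child of doe.
Insert hog: hog > ape → go right; hog < rat → go left; hog > boa → go right; hog < pug → go left; hog < jay → go left; hog > fox → go right; hog > gnu → go right. Place as right child of gnu.

Path to cat: ape → rat → boa → pug → jay → fox → emu → cat, which is 7 edges.

7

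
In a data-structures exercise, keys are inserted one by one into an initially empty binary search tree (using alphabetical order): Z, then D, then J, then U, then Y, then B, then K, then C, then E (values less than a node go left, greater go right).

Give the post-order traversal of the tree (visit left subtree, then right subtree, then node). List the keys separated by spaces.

Insert Z: tree is empty, so Z becomes the root.
Insert D: D < Z → go left. Place as left child of Z.
Insert J: J < Z → go left; J > D → go right. Place as right child of D.
Insert U: U < Z → go left; U > D → go right; U > J → go right. Place as right child of J.
Insert Y: Y < Z → go left; Y > D → go right; Y > J → go right; Y > U → go right. Place as right child of U.
Insert B: B < Z → go left; B < D → go left. Place as left child of D.
Insert K: K < Z → go left; K > D → go right; K > J → go right; K < U → go left. Place as left child of U.
Insert C: C < Z → go left; C < D → go left; C > B → go right. Place as right child of B.
Insert E: E < Z → go left; E > D → go right; E < J → go left. Place as left child of J.

C B E K Y U J D Z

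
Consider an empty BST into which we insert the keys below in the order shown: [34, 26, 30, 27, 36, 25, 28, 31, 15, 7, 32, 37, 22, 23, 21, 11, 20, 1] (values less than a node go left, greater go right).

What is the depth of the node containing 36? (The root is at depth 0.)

Resulting structure (node: left, right):
  34: L=26, R=36
  26: L=25, R=30
  30: L=27, R=31
  27: L=–, R=28
  36: L=–, R=37
  25: L=15, R=–
  28: L=–, R=–
  31: L=–, R=32
  15: L=7, R=22
  7: L=1, R=11
  32: L=–, R=–
  37: L=–, R=–
  22: L=21, R=23
  23: L=–, R=–
  21: L=20, R=–
  11: L=–, R=–
  20: L=–, R=–
  1: L=–, R=–

Path to 36: 34 → 36, which is 1 edge.

1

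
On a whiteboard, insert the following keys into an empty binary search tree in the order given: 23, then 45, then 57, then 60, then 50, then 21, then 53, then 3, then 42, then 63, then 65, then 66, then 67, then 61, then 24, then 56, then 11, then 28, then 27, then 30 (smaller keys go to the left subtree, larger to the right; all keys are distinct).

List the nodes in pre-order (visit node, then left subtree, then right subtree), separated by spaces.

Resulting structure (node: left, right):
  23: L=21, R=45
  45: L=42, R=57
  57: L=50, R=60
  60: L=–, R=63
  50: L=–, R=53
  21: L=3, R=–
  53: L=–, R=56
  3: L=–, R=11
  42: L=24, R=–
  63: L=61, R=65
  65: L=–, R=66
  66: L=–, R=67
  67: L=–, R=–
  61: L=–, R=–
  24: L=–, R=28
  56: L=–, R=–
  11: L=–, R=–
  28: L=27, R=30
  27: L=–, R=–
  30: L=–, R=–

23 21 3 11 45 42 24 28 27 30 57 50 53 56 60 63 61 65 66 67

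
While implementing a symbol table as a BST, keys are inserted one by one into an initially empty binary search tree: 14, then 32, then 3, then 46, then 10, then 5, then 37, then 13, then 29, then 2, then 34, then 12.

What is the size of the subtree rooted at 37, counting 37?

2

Insert 14: tree is empty, so 14 becomes the root.
Insert 32: 32 > 14 → go right. Place as right child of 14.
Insert 3: 3 < 14 → go left. Place as left child of 14.
Insert 46: 46 > 14 → go right; 46 > 32 → go right. Place as right child of 32.
Insert 10: 10 < 14 → go left; 10 > 3 → go right. Place as right child of 3.
Insert 5: 5 < 14 → go left; 5 > 3 → go right; 5 < 10 → go left. Place as left child of 10.
Insert 37: 37 > 14 → go right; 37 > 32 → go right; 37 < 46 → go left. Place as left child of 46.
Insert 13: 13 < 14 → go left; 13 > 3 → go right; 13 > 10 → go right. Place as right child of 10.
Insert 29: 29 > 14 → go right; 29 < 32 → go left. Place as left child of 32.
Insert 2: 2 < 14 → go left; 2 < 3 → go left. Place as left child of 3.
Insert 34: 34 > 14 → go right; 34 > 32 → go right; 34 < 46 → go left; 34 < 37 → go left. Place as left child of 37.
Insert 12: 12 < 14 → go left; 12 > 3 → go right; 12 > 10 → go right; 12 < 13 → go left. Place as left child of 13.

Subtree rooted at 37 contains: 37, 34 — 2 nodes.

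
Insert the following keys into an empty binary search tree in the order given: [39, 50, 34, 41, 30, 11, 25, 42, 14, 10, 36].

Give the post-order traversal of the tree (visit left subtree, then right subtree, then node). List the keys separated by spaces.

10 14 25 11 30 36 34 42 41 50 39

Insert 39: tree is empty, so 39 becomes the root.
Insert 50: 50 > 39 → go right. Place as right child of 39.
Insert 34: 34 < 39 → go left. Place as left child of 39.
Insert 41: 41 > 39 → go right; 41 < 50 → go left. Place as left child of 50.
Insert 30: 30 < 39 → go left; 30 < 34 → go left. Place as left child of 34.
Insert 11: 11 < 39 → go left; 11 < 34 → go left; 11 < 30 → go left. Place as left child of 30.
Insert 25: 25 < 39 → go left; 25 < 34 → go left; 25 < 30 → go left; 25 > 11 → go right. Place as right child of 11.
Insert 42: 42 > 39 → go right; 42 < 50 → go left; 42 > 41 → go right. Place as right child of 41.
Insert 14: 14 < 39 → go left; 14 < 34 → go left; 14 < 30 → go left; 14 > 11 → go right; 14 < 25 → go left. Place as left child of 25.
Insert 10: 10 < 39 → go left; 10 < 34 → go left; 10 < 30 → go left; 10 < 11 → go left. Place as left child of 11.
Insert 36: 36 < 39 → go left; 36 > 34 → go right. Place as right child of 34.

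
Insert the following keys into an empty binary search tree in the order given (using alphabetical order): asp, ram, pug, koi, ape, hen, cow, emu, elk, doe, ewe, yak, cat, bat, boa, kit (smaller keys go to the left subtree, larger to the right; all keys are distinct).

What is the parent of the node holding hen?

koi

asp: root
ram: right child of asp (depth 1)
pug: left child of ram (depth 2)
koi: left child of pug (depth 3)
ape: left child of asp (depth 1)
hen: left child of koi (depth 4)
cow: left child of hen (depth 5)
emu: right child of cow (depth 6)
elk: left child of emu (depth 7)
doe: left child of elk (depth 8)
ewe: right child of emu (depth 7)
yak: right child of ram (depth 2)
cat: left child of cow (depth 6)
bat: left child of cat (depth 7)
boa: right child of bat (depth 8)
kit: right child of hen (depth 5)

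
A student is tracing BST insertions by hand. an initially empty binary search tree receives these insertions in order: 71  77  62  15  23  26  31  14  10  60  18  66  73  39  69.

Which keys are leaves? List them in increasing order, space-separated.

71: root
77: right child of 71 (depth 1)
62: left child of 71 (depth 1)
15: left child of 62 (depth 2)
23: right child of 15 (depth 3)
26: right child of 23 (depth 4)
31: right child of 26 (depth 5)
14: left child of 15 (depth 3)
10: left child of 14 (depth 4)
60: right child of 31 (depth 6)
18: left child of 23 (depth 4)
66: right child of 62 (depth 2)
73: left child of 77 (depth 2)
39: left child of 60 (depth 7)
69: right child of 66 (depth 3)

10 18 39 69 73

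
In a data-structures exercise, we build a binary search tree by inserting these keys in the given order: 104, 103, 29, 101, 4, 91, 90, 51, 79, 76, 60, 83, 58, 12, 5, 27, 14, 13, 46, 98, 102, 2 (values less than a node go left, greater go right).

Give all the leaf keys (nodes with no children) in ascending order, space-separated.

2 5 13 46 58 83 98 102

Insert 104: tree is empty, so 104 becomes the root.
Insert 103: 103 < 104 → go left. Place as left child of 104.
Insert 29: 29 < 104 → go left; 29 < 103 → go left. Place as left child of 103.
Insert 101: 101 < 104 → go left; 101 < 103 → go left; 101 > 29 → go right. Place as right child of 29.
Insert 4: 4 < 104 → go left; 4 < 103 → go left; 4 < 29 → go left. Place as left child of 29.
Insert 91: 91 < 104 → go left; 91 < 103 → go left; 91 > 29 → go right; 91 < 101 → go left. Place as left child of 101.
Insert 90: 90 < 104 → go left; 90 < 103 → go left; 90 > 29 → go right; 90 < 101 → go left; 90 < 91 → go left. Place as left child of 91.
Insert 51: 51 < 104 → go left; 51 < 103 → go left; 51 > 29 → go right; 51 < 101 → go left; 51 < 91 → go left; 51 < 90 → go left. Place as left child of 90.
Insert 79: 79 < 104 → go left; 79 < 103 → go left; 79 > 29 → go right; 79 < 101 → go left; 79 < 91 → go left; 79 < 90 → go left; 79 > 51 → go right. Place as right child of 51.
Insert 76: 76 < 104 → go left; 76 < 103 → go left; 76 > 29 → go right; 76 < 101 → go left; 76 < 91 → go left; 76 < 90 → go left; 76 > 51 → go right; 76 < 79 → go left. Place as left child of 79.
Insert 60: 60 < 104 → go left; 60 < 103 → go left; 60 > 29 → go right; 60 < 101 → go left; 60 < 91 → go left; 60 < 90 → go left; 60 > 51 → go right; 60 < 79 → go left; 60 < 76 → go left. Place as left child of 76.
Insert 83: 83 < 104 → go left; 83 < 103 → go left; 83 > 29 → go right; 83 < 101 → go left; 83 < 91 → go left; 83 < 90 → go left; 83 > 51 → go right; 83 > 79 → go right. Place as right child of 79.
Insert 58: 58 < 104 → go left; 58 < 103 → go left; 58 > 29 → go right; 58 < 101 → go left; 58 < 91 → go left; 58 < 90 → go left; 58 > 51 → go right; 58 < 79 → go left; 58 < 76 → go left; 58 < 60 → go left. Place as left child of 60.
Insert 12: 12 < 104 → go left; 12 < 103 → go left; 12 < 29 → go left; 12 > 4 → go right. Place as right child of 4.
Insert 5: 5 < 104 → go left; 5 < 103 → go left; 5 < 29 → go left; 5 > 4 → go right; 5 < 12 → go left. Place as left child of 12.
Insert 27: 27 < 104 → go left; 27 < 103 → go left; 27 < 29 → go left; 27 > 4 → go right; 27 > 12 → go right. Place as right child of 12.
Insert 14: 14 < 104 → go left; 14 < 103 → go left; 14 < 29 → go left; 14 > 4 → go right; 14 > 12 → go right; 14 < 27 → go left. Place as left child of 27.
Insert 13: 13 < 104 → go left; 13 < 103 → go left; 13 < 29 → go left; 13 > 4 → go right; 13 > 12 → go right; 13 < 27 → go left; 13 < 14 → go left. Place as left child of 14.
Insert 46: 46 < 104 → go left; 46 < 103 → go left; 46 > 29 → go right; 46 < 101 → go left; 46 < 91 → go left; 46 < 90 → go left; 46 < 51 → go left. Place as left child of 51.
Insert 98: 98 < 104 → go left; 98 < 103 → go left; 98 > 29 → go right; 98 < 101 → go left; 98 > 91 → go right. Place as right child of 91.
Insert 102: 102 < 104 → go left; 102 < 103 → go left; 102 > 29 → go right; 102 > 101 → go right. Place as right child of 101.
Insert 2: 2 < 104 → go left; 2 < 103 → go left; 2 < 29 → go left; 2 < 4 → go left. Place as left child of 4.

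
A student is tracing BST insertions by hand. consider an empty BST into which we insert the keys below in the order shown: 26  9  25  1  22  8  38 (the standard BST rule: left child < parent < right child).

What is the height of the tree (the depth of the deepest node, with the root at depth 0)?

3

Insert 26: tree is empty, so 26 becomes the root.
Insert 9: 9 < 26 → go left. Place as left child of 26.
Insert 25: 25 < 26 → go left; 25 > 9 → go right. Place as right child of 9.
Insert 1: 1 < 26 → go left; 1 < 9 → go left. Place as left child of 9.
Insert 22: 22 < 26 → go left; 22 > 9 → go right; 22 < 25 → go left. Place as left child of 25.
Insert 8: 8 < 26 → go left; 8 < 9 → go left; 8 > 1 → go right. Place as right child of 1.
Insert 38: 38 > 26 → go right. Place as right child of 26.

The deepest node is 22 at depth 3.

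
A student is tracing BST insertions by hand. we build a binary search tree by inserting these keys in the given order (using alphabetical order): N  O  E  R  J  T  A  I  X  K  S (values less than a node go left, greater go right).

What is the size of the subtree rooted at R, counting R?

4

N: root
O: right child of N (depth 1)
E: left child of N (depth 1)
R: right child of O (depth 2)
J: right child of E (depth 2)
T: right child of R (depth 3)
A: left child of E (depth 2)
I: left child of J (depth 3)
X: right child of T (depth 4)
K: right child of J (depth 3)
S: left child of T (depth 4)

Subtree rooted at R contains: R, T, S, X — 4 nodes.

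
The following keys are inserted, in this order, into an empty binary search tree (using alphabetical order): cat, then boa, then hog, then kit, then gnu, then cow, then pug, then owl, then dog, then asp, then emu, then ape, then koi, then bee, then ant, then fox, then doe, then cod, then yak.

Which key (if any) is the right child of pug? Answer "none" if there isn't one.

yak

cat: root
boa: left child of cat (depth 1)
hog: right child of cat (depth 1)
kit: right child of hog (depth 2)
gnu: left child of hog (depth 2)
cow: left child of gnu (depth 3)
pug: right child of kit (depth 3)
owl: left child of pug (depth 4)
dog: right child of cow (depth 4)
asp: left child of boa (depth 2)
emu: right child of dog (depth 5)
ape: left child of asp (depth 3)
koi: left child of owl (depth 5)
bee: right child of asp (depth 3)
ant: left child of ape (depth 4)
fox: right child of emu (depth 6)
doe: left child of dog (depth 5)
cod: left child of cow (depth 4)
yak: right child of pug (depth 4)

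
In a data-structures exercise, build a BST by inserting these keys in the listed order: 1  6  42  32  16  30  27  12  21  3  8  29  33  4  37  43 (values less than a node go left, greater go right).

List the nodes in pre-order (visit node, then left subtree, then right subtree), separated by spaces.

1 6 3 4 42 32 16 12 8 30 27 21 29 33 37 43

Insert 1: tree is empty, so 1 becomes the root.
Insert 6: 6 > 1 → go right. Place as right child of 1.
Insert 42: 42 > 1 → go right; 42 > 6 → go right. Place as right child of 6.
Insert 32: 32 > 1 → go right; 32 > 6 → go right; 32 < 42 → go left. Place as left child of 42.
Insert 16: 16 > 1 → go right; 16 > 6 → go right; 16 < 42 → go left; 16 < 32 → go left. Place as left child of 32.
Insert 30: 30 > 1 → go right; 30 > 6 → go right; 30 < 42 → go left; 30 < 32 → go left; 30 > 16 → go right. Place as right child of 16.
Insert 27: 27 > 1 → go right; 27 > 6 → go right; 27 < 42 → go left; 27 < 32 → go left; 27 > 16 → go right; 27 < 30 → go left. Place as left child of 30.
Insert 12: 12 > 1 → go right; 12 > 6 → go right; 12 < 42 → go left; 12 < 32 → go left; 12 < 16 → go left. Place as left child of 16.
Insert 21: 21 > 1 → go right; 21 > 6 → go right; 21 < 42 → go left; 21 < 32 → go left; 21 > 16 → go right; 21 < 30 → go left; 21 < 27 → go left. Place as left child of 27.
Insert 3: 3 > 1 → go right; 3 < 6 → go left. Place as left child of 6.
Insert 8: 8 > 1 → go right; 8 > 6 → go right; 8 < 42 → go left; 8 < 32 → go left; 8 < 16 → go left; 8 < 12 → go left. Place as left child of 12.
Insert 29: 29 > 1 → go right; 29 > 6 → go right; 29 < 42 → go left; 29 < 32 → go left; 29 > 16 → go right; 29 < 30 → go left; 29 > 27 → go right. Place as right child of 27.
Insert 33: 33 > 1 → go right; 33 > 6 → go right; 33 < 42 → go left; 33 > 32 → go right. Place as right child of 32.
Insert 4: 4 > 1 → go right; 4 < 6 → go left; 4 > 3 → go right. Place as right child of 3.
Insert 37: 37 > 1 → go right; 37 > 6 → go right; 37 < 42 → go left; 37 > 32 → go right; 37 > 33 → go right. Place as right child of 33.
Insert 43: 43 > 1 → go right; 43 > 6 → go right; 43 > 42 → go right. Place as right child of 42.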